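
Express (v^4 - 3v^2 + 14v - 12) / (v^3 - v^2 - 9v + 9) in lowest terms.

(v^2 - 2v + 4)/(v - 3)

Apply the Euclidean algorithm:
  v^4 - 3v^2 + 14v - 12 = (v + 1)(v^3 - v^2 - 9v + 9) + (7v^2 + 14v - 21)
  v^3 - v^2 - 9v + 9 = ((1/7)v - 3/7)(7v^2 + 14v - 21) + (0)
Last nonzero remainder: 7v^2 + 14v - 21. Dividing through by 7 gives the monic gcd v^2 + 2v - 3.
Cancel v^2 + 2v - 3 from numerator and denominator to get the reduced form.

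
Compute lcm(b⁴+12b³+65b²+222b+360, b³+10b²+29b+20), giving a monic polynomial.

By polynomial division,
  b⁴+12b³+65b²+222b+360 = (b+2)(b³+10b²+29b+20) + (16b²+144b+320)
  b³+10b²+29b+20 = ((1/16)b+1/16)(16b²+144b+320) + (0)
Last nonzero remainder: 16b²+144b+320. Dividing through by 16 gives the monic gcd b²+9b+20.
Then lcm(f, g) = f·g / gcd(f, g); expanding and making the result monic gives the answer.

b⁵+13b⁴+77b³+287b²+582b+360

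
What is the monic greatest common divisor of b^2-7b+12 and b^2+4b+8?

Apply the Euclidean algorithm:
  b^2-7b+12 = (b^2+4b+8) + (-11b+4)
  b^2+4b+8 = (-(1/11)b-48/121)(-11b+4) + (1160/121)
  -11b+4 = (-(1331/1160)b+121/290)(1160/121) + (0)
The last nonzero remainder is the constant 1160/121, so the polynomials are coprime and gcd = 1.

1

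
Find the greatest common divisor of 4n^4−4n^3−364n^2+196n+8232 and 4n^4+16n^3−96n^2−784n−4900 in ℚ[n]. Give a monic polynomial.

n^2−49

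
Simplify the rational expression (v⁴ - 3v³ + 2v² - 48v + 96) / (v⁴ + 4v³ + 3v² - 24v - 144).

Euclidean algorithm in ℚ[v]:
  v⁴ - 3v³ + 2v² - 48v + 96 = (v⁴ + 4v³ + 3v² - 24v - 144) + (-7v³ - v² - 24v + 240)
  v⁴ + 4v³ + 3v² - 24v - 144 = (-(1/7)v - 27/49)(-7v³ - v² - 24v + 240) + (-(48/49)v² - (144/49)v - 576/49)
  -7v³ - v² - 24v + 240 = ((343/48)v - 245/12)(-(48/49)v² - (144/49)v - 576/49) + (0)
Last nonzero remainder: -(48/49)v² - (144/49)v - 576/49. Dividing through by -48/49 gives the monic gcd v² + 3v + 12.
Cancel v² + 3v + 12 from numerator and denominator to get the reduced form.

(v² - 6v + 8)/(v² + v - 12)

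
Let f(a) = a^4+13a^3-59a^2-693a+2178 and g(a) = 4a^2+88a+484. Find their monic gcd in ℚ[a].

a^2+22a+121

Euclidean algorithm in ℚ[a]:
  a^4+13a^3-59a^2-693a+2178 = ((1/4)a^2-(9/4)a+9/2)(4a^2+88a+484) + (0)
Last nonzero remainder: 4a^2+88a+484. Dividing through by 4 gives the monic gcd a^2+22a+121.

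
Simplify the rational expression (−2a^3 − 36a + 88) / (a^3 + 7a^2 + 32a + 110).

By polynomial division,
  −2a^3 − 36a + 88 = (−2)(a^3 + 7a^2 + 32a + 110) + (14a^2 + 28a + 308)
  a^3 + 7a^2 + 32a + 110 = ((1/14)a + 5/14)(14a^2 + 28a + 308) + (0)
Last nonzero remainder: 14a^2 + 28a + 308. Dividing through by 14 gives the monic gcd a^2 + 2a + 22.
Cancel a^2 + 2a + 22 from numerator and denominator to get the reduced form.

(−2a + 4)/(a + 5)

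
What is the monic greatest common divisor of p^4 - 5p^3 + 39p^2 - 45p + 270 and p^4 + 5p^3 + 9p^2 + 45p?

Apply the Euclidean algorithm:
  p^4 - 5p^3 + 39p^2 - 45p + 270 = (p^4 + 5p^3 + 9p^2 + 45p) + (-10p^3 + 30p^2 - 90p + 270)
  p^4 + 5p^3 + 9p^2 + 45p = (-(1/10)p - 4/5)(-10p^3 + 30p^2 - 90p + 270) + (24p^2 + 216)
  -10p^3 + 30p^2 - 90p + 270 = (-(5/12)p + 5/4)(24p^2 + 216) + (0)
Last nonzero remainder: 24p^2 + 216. Dividing through by 24 gives the monic gcd p^2 + 9.

p^2 + 9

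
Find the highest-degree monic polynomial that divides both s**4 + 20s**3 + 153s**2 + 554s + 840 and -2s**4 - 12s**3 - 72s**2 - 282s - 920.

By polynomial division,
  s**4 + 20s**3 + 153s**2 + 554s + 840 = (-1/2)(-2s**4 - 12s**3 - 72s**2 - 282s - 920) + (14s**3 + 117s**2 + 413s + 380)
  -2s**4 - 12s**3 - 72s**2 - 282s - 920 = (-(1/7)s + 33/98)(14s**3 + 117s**2 + 413s + 380) + (-(5135/98)s**2 - (5135/14)s - 51350/49)
  14s**3 + 117s**2 + 413s + 380 = (-(1372/5135)s - 1862/5135)(-(5135/98)s**2 - (5135/14)s - 51350/49) + (0)
Last nonzero remainder: -(5135/98)s**2 - (5135/14)s - 51350/49. Dividing through by -5135/98 gives the monic gcd s**2 + 7s + 20.

s**2 + 7s + 20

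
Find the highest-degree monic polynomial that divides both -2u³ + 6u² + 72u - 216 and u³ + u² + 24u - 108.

Apply the Euclidean algorithm:
  -2u³ + 6u² + 72u - 216 = (-2)(u³ + u² + 24u - 108) + (8u² + 120u - 432)
  u³ + u² + 24u - 108 = ((1/8)u - 7/4)(8u² + 120u - 432) + (288u - 864)
  8u² + 120u - 432 = ((1/36)u + 1/2)(288u - 864) + (0)
Last nonzero remainder: 288u - 864. Dividing through by 288 gives the monic gcd u - 3.

u - 3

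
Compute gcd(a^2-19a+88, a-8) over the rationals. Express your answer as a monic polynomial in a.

a-8

Euclidean algorithm in ℚ[a]:
  a^2-19a+88 = (a-11)(a-8) + (0)
The last nonzero remainder a-8 is already monic.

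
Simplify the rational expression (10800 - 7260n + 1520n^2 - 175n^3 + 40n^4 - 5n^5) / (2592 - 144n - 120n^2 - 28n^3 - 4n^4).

(100 - 45n + 5n^2)/(24 + 4n)

Repeated division with remainder:
  -5n^5 + 40n^4 - 175n^3 + 1520n^2 - 7260n + 10800 = ((5/4)n - 75/4)(-4n^4 - 28n^3 - 120n^2 - 144n + 2592) + (-550n^3 - 550n^2 - 13200n + 59400)
  -4n^4 - 28n^3 - 120n^2 - 144n + 2592 = ((2/275)n + 12/275)(-550n^3 - 550n^2 - 13200n + 59400) + (0)
Last nonzero remainder: -550n^3 - 550n^2 - 13200n + 59400. Dividing through by -550 gives the monic gcd n^3 + n^2 + 24n - 108.
Cancel n^3 + n^2 + 24n - 108 from numerator and denominator to get the reduced form.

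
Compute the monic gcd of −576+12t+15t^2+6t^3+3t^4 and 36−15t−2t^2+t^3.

Apply the Euclidean algorithm:
  3t^4+6t^3+15t^2+12t−576 = (3t+12)(t^3−2t^2−15t+36) + (84t^2+84t−1008)
  t^3−2t^2−15t+36 = ((1/84)t−1/28)(84t^2+84t−1008) + (0)
Last nonzero remainder: 84t^2+84t−1008. Dividing through by 84 gives the monic gcd t^2+t−12.

−12+t+t^2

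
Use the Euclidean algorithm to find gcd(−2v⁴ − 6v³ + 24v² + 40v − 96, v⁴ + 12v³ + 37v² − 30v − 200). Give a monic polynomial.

v² + 2v − 8

Euclidean algorithm in ℚ[v]:
  −2v⁴ − 6v³ + 24v² + 40v − 96 = (−2)(v⁴ + 12v³ + 37v² − 30v − 200) + (18v³ + 98v² − 20v − 496)
  v⁴ + 12v³ + 37v² − 30v − 200 = ((1/18)v + 59/162)(18v³ + 98v² − 20v − 496) + ((196/81)v² + (392/81)v − 1568/81)
  18v³ + 98v² − 20v − 496 = ((729/98)v + 2511/98)((196/81)v² + (392/81)v − 1568/81) + (0)
Last nonzero remainder: (196/81)v² + (392/81)v − 1568/81. Dividing through by 196/81 gives the monic gcd v² + 2v − 8.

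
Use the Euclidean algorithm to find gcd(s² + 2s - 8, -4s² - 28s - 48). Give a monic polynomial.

s + 4

Euclidean algorithm in ℚ[s]:
  s² + 2s - 8 = (-1/4)(-4s² - 28s - 48) + (-5s - 20)
  -4s² - 28s - 48 = ((4/5)s + 12/5)(-5s - 20) + (0)
Last nonzero remainder: -5s - 20. Dividing through by -5 gives the monic gcd s + 4.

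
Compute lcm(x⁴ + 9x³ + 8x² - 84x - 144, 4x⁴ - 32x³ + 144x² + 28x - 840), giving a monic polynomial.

x⁶ + 2x⁵ - 20x⁴ + 175x³ + 724x² - 1932x - 5040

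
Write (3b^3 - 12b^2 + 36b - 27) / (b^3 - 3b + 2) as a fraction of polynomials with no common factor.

By polynomial division,
  3b^3 - 12b^2 + 36b - 27 = (3)(b^3 - 3b + 2) + (-12b^2 + 45b - 33)
  b^3 - 3b + 2 = (-(1/12)b - 5/16)(-12b^2 + 45b - 33) + ((133/16)b - 133/16)
  -12b^2 + 45b - 33 = (-(192/133)b + 528/133)((133/16)b - 133/16) + (0)
Last nonzero remainder: (133/16)b - 133/16. Dividing through by 133/16 gives the monic gcd b - 1.
Cancel b - 1 from numerator and denominator to get the reduced form.

(3b^2 - 9b + 27)/(b^2 + b - 2)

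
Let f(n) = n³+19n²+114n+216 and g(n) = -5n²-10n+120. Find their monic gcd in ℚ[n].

Apply the Euclidean algorithm:
  n³+19n²+114n+216 = (-(1/5)n-17/5)(-5n²-10n+120) + (104n+624)
  -5n²-10n+120 = (-(5/104)n+5/26)(104n+624) + (0)
Last nonzero remainder: 104n+624. Dividing through by 104 gives the monic gcd n+6.

n+6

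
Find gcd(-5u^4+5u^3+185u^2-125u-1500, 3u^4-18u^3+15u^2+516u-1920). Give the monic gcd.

u^2+u-20

Apply the Euclidean algorithm:
  -5u^4+5u^3+185u^2-125u-1500 = (-5/3)(3u^4-18u^3+15u^2+516u-1920) + (-25u^3+210u^2+735u-4700)
  3u^4-18u^3+15u^2+516u-1920 = (-(3/25)u-36/125)(-25u^3+210u^2+735u-4700) + ((4092/25)u^2+(4092/25)u-16368/5)
  -25u^3+210u^2+735u-4700 = (-(625/4092)u+5875/4092)((4092/25)u^2+(4092/25)u-16368/5) + (0)
Last nonzero remainder: (4092/25)u^2+(4092/25)u-16368/5. Dividing through by 4092/25 gives the monic gcd u^2+u-20.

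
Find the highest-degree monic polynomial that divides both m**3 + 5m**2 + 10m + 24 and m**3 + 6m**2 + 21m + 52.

m + 4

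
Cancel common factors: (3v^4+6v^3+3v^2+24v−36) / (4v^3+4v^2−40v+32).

(3v^3+9v^2+12v+36)/(4v^2+8v−32)

Euclidean algorithm in ℚ[v]:
  3v^4+6v^3+3v^2+24v−36 = ((3/4)v+3/4)(4v^3+4v^2−40v+32) + (30v^2+30v−60)
  4v^3+4v^2−40v+32 = ((2/15)v)(30v^2+30v−60) + (−32v+32)
  30v^2+30v−60 = (−(15/16)v−15/8)(−32v+32) + (0)
Last nonzero remainder: −32v+32. Dividing through by −32 gives the monic gcd v−1.
Cancel v−1 from numerator and denominator to get the reduced form.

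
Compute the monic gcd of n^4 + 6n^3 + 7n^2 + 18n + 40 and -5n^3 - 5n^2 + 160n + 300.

n^2 + 7n + 10

Repeated division with remainder:
  n^4 + 6n^3 + 7n^2 + 18n + 40 = (-(1/5)n - 1)(-5n^3 - 5n^2 + 160n + 300) + (34n^2 + 238n + 340)
  -5n^3 - 5n^2 + 160n + 300 = (-(5/34)n + 15/17)(34n^2 + 238n + 340) + (0)
Last nonzero remainder: 34n^2 + 238n + 340. Dividing through by 34 gives the monic gcd n^2 + 7n + 10.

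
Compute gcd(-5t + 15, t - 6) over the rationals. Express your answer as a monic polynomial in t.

1

Apply the Euclidean algorithm:
  -5t + 15 = (-5)(t - 6) + (-15)
  t - 6 = (-(1/15)t + 2/5)(-15) + (0)
The last nonzero remainder is the constant -15, so the polynomials are coprime and gcd = 1.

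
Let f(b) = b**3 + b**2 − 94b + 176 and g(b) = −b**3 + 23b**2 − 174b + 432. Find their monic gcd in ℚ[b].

b − 8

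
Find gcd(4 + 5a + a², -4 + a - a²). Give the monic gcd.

Repeated division with remainder:
  a² + 5a + 4 = (-1)(-a² + a - 4) + (6a)
  -a² + a - 4 = (-(1/6)a + 1/6)(6a) + (-4)
  6a = (-(3/2)a)(-4) + (0)
The last nonzero remainder is the constant -4, so the polynomials are coprime and gcd = 1.

1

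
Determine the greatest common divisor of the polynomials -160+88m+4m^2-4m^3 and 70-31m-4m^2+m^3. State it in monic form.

-10+3m+m^2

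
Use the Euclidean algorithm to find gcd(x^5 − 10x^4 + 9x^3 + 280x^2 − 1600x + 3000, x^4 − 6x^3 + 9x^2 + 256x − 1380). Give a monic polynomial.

x^2 + x − 30

Apply the Euclidean algorithm:
  x^5 − 10x^4 + 9x^3 + 280x^2 − 1600x + 3000 = (x − 4)(x^4 − 6x^3 + 9x^2 + 256x − 1380) + (−24x^3 + 60x^2 + 804x − 2520)
  x^4 − 6x^3 + 9x^2 + 256x − 1380 = (−(1/24)x + 7/48)(−24x^3 + 60x^2 + 804x − 2520) + ((135/4)x^2 + (135/4)x − 2025/2)
  −24x^3 + 60x^2 + 804x − 2520 = (−(32/45)x + 112/45)((135/4)x^2 + (135/4)x − 2025/2) + (0)
Last nonzero remainder: (135/4)x^2 + (135/4)x − 2025/2. Dividing through by 135/4 gives the monic gcd x^2 + x − 30.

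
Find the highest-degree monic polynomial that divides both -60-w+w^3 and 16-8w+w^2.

Repeated division with remainder:
  w^3-w-60 = (w+8)(w^2-8w+16) + (47w-188)
  w^2-8w+16 = ((1/47)w-4/47)(47w-188) + (0)
Last nonzero remainder: 47w-188. Dividing through by 47 gives the monic gcd w-4.

-4+w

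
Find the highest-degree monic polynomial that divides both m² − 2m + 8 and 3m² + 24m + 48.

1

Apply the Euclidean algorithm:
  m² − 2m + 8 = (1/3)(3m² + 24m + 48) + (−10m − 8)
  3m² + 24m + 48 = (−(3/10)m − 54/25)(−10m − 8) + (768/25)
  −10m − 8 = (−(125/384)m − 25/96)(768/25) + (0)
The last nonzero remainder is the constant 768/25, so the polynomials are coprime and gcd = 1.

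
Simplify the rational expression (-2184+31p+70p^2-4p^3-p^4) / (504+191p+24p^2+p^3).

(-39+11p-p^2)/(9+p)

Euclidean algorithm in ℚ[p]:
  -p^4-4p^3+70p^2+31p-2184 = (-p+20)(p^3+24p^2+191p+504) + (-219p^2-3285p-12264)
  p^3+24p^2+191p+504 = (-(1/219)p-3/73)(-219p^2-3285p-12264) + (0)
Last nonzero remainder: -219p^2-3285p-12264. Dividing through by -219 gives the monic gcd p^2+15p+56.
Cancel p^2+15p+56 from numerator and denominator to get the reduced form.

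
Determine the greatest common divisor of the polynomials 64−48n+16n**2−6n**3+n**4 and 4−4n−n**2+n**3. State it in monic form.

−2+n

Apply the Euclidean algorithm:
  n**4−6n**3+16n**2−48n+64 = (n−5)(n**3−n**2−4n+4) + (15n**2−72n+84)
  n**3−n**2−4n+4 = ((1/15)n+19/75)(15n**2−72n+84) + ((216/25)n−432/25)
  15n**2−72n+84 = ((125/72)n−175/36)((216/25)n−432/25) + (0)
Last nonzero remainder: (216/25)n−432/25. Dividing through by 216/25 gives the monic gcd n−2.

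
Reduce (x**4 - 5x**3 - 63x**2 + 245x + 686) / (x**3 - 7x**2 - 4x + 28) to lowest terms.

(x**2 - 49)/(x - 2)

By polynomial division,
  x**4 - 5x**3 - 63x**2 + 245x + 686 = (x + 2)(x**3 - 7x**2 - 4x + 28) + (-45x**2 + 225x + 630)
  x**3 - 7x**2 - 4x + 28 = (-(1/45)x + 2/45)(-45x**2 + 225x + 630) + (0)
Last nonzero remainder: -45x**2 + 225x + 630. Dividing through by -45 gives the monic gcd x**2 - 5x - 14.
Cancel x**2 - 5x - 14 from numerator and denominator to get the reduced form.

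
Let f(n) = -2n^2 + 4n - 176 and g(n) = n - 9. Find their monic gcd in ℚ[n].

1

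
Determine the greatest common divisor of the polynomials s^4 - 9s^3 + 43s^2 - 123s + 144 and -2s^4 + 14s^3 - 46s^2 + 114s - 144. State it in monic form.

Euclidean algorithm in ℚ[s]:
  s^4 - 9s^3 + 43s^2 - 123s + 144 = (-1/2)(-2s^4 + 14s^3 - 46s^2 + 114s - 144) + (-2s^3 + 20s^2 - 66s + 72)
  -2s^4 + 14s^3 - 46s^2 + 114s - 144 = (s + 3)(-2s^3 + 20s^2 - 66s + 72) + (-40s^2 + 240s - 360)
  -2s^3 + 20s^2 - 66s + 72 = ((1/20)s - 1/5)(-40s^2 + 240s - 360) + (0)
Last nonzero remainder: -40s^2 + 240s - 360. Dividing through by -40 gives the monic gcd s^2 - 6s + 9.

s^2 - 6s + 9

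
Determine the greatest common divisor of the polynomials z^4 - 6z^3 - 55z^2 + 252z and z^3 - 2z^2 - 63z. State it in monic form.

Euclidean algorithm in ℚ[z]:
  z^4 - 6z^3 - 55z^2 + 252z = (z - 4)(z^3 - 2z^2 - 63z) + (0)
The last nonzero remainder z^3 - 2z^2 - 63z is already monic.

z^3 - 2z^2 - 63z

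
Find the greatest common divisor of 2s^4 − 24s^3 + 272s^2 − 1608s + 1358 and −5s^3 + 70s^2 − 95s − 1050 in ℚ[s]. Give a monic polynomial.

Repeated division with remainder:
  2s^4 − 24s^3 + 272s^2 − 1608s + 1358 = (−(2/5)s − 4/5)(−5s^3 + 70s^2 − 95s − 1050) + (290s^2 − 2104s + 518)
  −5s^3 + 70s^2 − 95s − 1050 = (−(1/58)s + 489/4205)(290s^2 − 2104s + 518) + ((666936/4205)s − 4668552/4205)
  290s^2 − 2104s + 518 = ((609725/333468)s − 155585/333468)((666936/4205)s − 4668552/4205) + (0)
Last nonzero remainder: (666936/4205)s − 4668552/4205. Dividing through by 666936/4205 gives the monic gcd s − 7.

s − 7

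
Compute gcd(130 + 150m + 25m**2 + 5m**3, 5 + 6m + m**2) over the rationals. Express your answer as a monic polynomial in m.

1 + m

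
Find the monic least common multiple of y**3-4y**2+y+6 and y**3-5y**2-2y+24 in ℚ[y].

y**5-6y**4+y**3+36y**2-20y-48

Euclidean algorithm in ℚ[y]:
  y**3-4y**2+y+6 = (y**3-5y**2-2y+24) + (y**2+3y-18)
  y**3-5y**2-2y+24 = (y-8)(y**2+3y-18) + (40y-120)
  y**2+3y-18 = ((1/40)y+3/20)(40y-120) + (0)
Last nonzero remainder: 40y-120. Dividing through by 40 gives the monic gcd y-3.
Then lcm(f, g) = f·g / gcd(f, g); expanding and making the result monic gives the answer.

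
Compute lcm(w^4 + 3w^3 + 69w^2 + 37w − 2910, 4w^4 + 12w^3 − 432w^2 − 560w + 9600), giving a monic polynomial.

w^6 + 5w^5 − 5w^4 − 65w^3 − 8356w^2 − 8780w + 232800

Apply the Euclidean algorithm:
  w^4 + 3w^3 + 69w^2 + 37w − 2910 = (1/4)(4w^4 + 12w^3 − 432w^2 − 560w + 9600) + (177w^2 + 177w − 5310)
  4w^4 + 12w^3 − 432w^2 − 560w + 9600 = ((4/177)w^2 + (8/177)w − 320/177)(177w^2 + 177w − 5310) + (0)
Last nonzero remainder: 177w^2 + 177w − 5310. Dividing through by 177 gives the monic gcd w^2 + w − 30.
Then lcm(f, g) = f·g / gcd(f, g); expanding and making the result monic gives the answer.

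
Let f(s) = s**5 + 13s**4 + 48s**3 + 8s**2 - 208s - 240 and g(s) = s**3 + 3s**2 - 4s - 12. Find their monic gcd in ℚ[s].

Repeated division with remainder:
  s**5 + 13s**4 + 48s**3 + 8s**2 - 208s - 240 = (s**2 + 10s + 22)(s**3 + 3s**2 - 4s - 12) + (-6s**2 + 24)
  s**3 + 3s**2 - 4s - 12 = (-(1/6)s - 1/2)(-6s**2 + 24) + (0)
Last nonzero remainder: -6s**2 + 24. Dividing through by -6 gives the monic gcd s**2 - 4.

s**2 - 4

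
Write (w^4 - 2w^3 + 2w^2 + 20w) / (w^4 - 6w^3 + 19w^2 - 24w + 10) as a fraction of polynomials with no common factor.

By polynomial division,
  w^4 - 2w^3 + 2w^2 + 20w = (w^4 - 6w^3 + 19w^2 - 24w + 10) + (4w^3 - 17w^2 + 44w - 10)
  w^4 - 6w^3 + 19w^2 - 24w + 10 = ((1/4)w - 7/16)(4w^3 - 17w^2 + 44w - 10) + ((9/16)w^2 - (9/4)w + 45/8)
  4w^3 - 17w^2 + 44w - 10 = ((64/9)w - 16/9)((9/16)w^2 - (9/4)w + 45/8) + (0)
Last nonzero remainder: (9/16)w^2 - (9/4)w + 45/8. Dividing through by 9/16 gives the monic gcd w^2 - 4w + 10.
Cancel w^2 - 4w + 10 from numerator and denominator to get the reduced form.

(w^2 + 2w)/(w^2 - 2w + 1)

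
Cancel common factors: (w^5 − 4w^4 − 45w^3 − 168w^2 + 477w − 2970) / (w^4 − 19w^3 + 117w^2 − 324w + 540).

By polynomial division,
  w^5 − 4w^4 − 45w^3 − 168w^2 + 477w − 2970 = (w + 15)(w^4 − 19w^3 + 117w^2 − 324w + 540) + (123w^3 − 1599w^2 + 4797w − 11070)
  w^4 − 19w^3 + 117w^2 − 324w + 540 = ((1/123)w − 2/41)(123w^3 − 1599w^2 + 4797w − 11070) + (0)
Last nonzero remainder: 123w^3 − 1599w^2 + 4797w − 11070. Dividing through by 123 gives the monic gcd w^3 − 13w^2 + 39w − 90.
Cancel w^3 − 13w^2 + 39w − 90 from numerator and denominator to get the reduced form.

(w^2 + 9w + 33)/(w − 6)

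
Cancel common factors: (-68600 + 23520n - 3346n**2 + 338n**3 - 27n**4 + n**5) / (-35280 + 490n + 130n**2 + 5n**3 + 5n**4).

(-700 + 240n - 27n**2 + n**3)/(-360 + 5n + 5n**2)

Apply the Euclidean algorithm:
  n**5 - 27n**4 + 338n**3 - 3346n**2 + 23520n - 68600 = ((1/5)n - 28/5)(5n**4 + 5n**3 + 130n**2 + 490n - 35280) + (340n**3 - 2716n**2 + 33320n - 266168)
  5n**4 + 5n**3 + 130n**2 + 490n - 35280 = ((1/68)n + 191/1445)(340n**3 - 2716n**2 + 33320n - 266168) + (-(1444/1445)n**2 - 141512/1445)
  340n**3 - 2716n**2 + 33320n - 266168 = (-(122825/361)n + 981155/361)(-(1444/1445)n**2 - 141512/1445) + (0)
Last nonzero remainder: -(1444/1445)n**2 - 141512/1445. Dividing through by -1444/1445 gives the monic gcd n**2 + 98.
Cancel n**2 + 98 from numerator and denominator to get the reduced form.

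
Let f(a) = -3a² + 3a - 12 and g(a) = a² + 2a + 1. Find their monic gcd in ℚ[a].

1

Repeated division with remainder:
  -3a² + 3a - 12 = (-3)(a² + 2a + 1) + (9a - 9)
  a² + 2a + 1 = ((1/9)a + 1/3)(9a - 9) + (4)
  9a - 9 = ((9/4)a - 9/4)(4) + (0)
The last nonzero remainder is the constant 4, so the polynomials are coprime and gcd = 1.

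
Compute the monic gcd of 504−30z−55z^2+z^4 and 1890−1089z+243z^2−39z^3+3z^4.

By polynomial division,
  z^4−55z^2−30z+504 = (1/3)(3z^4−39z^3+243z^2−1089z+1890) + (13z^3−136z^2+333z−126)
  3z^4−39z^3+243z^2−1089z+1890 = ((3/13)z−99/169)(13z^3−136z^2+333z−126) + ((14616/169)z^2−(146160/169)z+306936/169)
  13z^3−136z^2+333z−126 = ((2197/14616)z−169/2436)((14616/169)z^2−(146160/169)z+306936/169) + (0)
Last nonzero remainder: (14616/169)z^2−(146160/169)z+306936/169. Dividing through by 14616/169 gives the monic gcd z^2−10z+21.

21−10z+z^2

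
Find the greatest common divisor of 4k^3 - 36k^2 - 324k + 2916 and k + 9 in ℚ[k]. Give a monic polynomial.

By polynomial division,
  4k^3 - 36k^2 - 324k + 2916 = (4k^2 - 72k + 324)(k + 9) + (0)
The last nonzero remainder k + 9 is already monic.

k + 9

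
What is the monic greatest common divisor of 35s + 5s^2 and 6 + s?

1

By polynomial division,
  5s^2 + 35s = (5s + 5)(s + 6) + (-30)
  s + 6 = (-(1/30)s - 1/5)(-30) + (0)
The last nonzero remainder is the constant -30, so the polynomials are coprime and gcd = 1.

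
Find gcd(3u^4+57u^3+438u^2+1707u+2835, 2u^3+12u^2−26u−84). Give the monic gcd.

u+7

By polynomial division,
  3u^4+57u^3+438u^2+1707u+2835 = ((3/2)u+39/2)(2u^3+12u^2−26u−84) + (243u^2+2340u+4473)
  2u^3+12u^2−26u−84 = ((2/243)u−196/6561)(243u^2+2340u+4473) + ((5168/729)u+36176/729)
  243u^2+2340u+4473 = ((177147/5168)u+465831/5168)((5168/729)u+36176/729) + (0)
Last nonzero remainder: (5168/729)u+36176/729. Dividing through by 5168/729 gives the monic gcd u+7.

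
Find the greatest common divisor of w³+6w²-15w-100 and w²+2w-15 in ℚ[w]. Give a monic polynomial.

w+5

Euclidean algorithm in ℚ[w]:
  w³+6w²-15w-100 = (w+4)(w²+2w-15) + (-8w-40)
  w²+2w-15 = (-(1/8)w+3/8)(-8w-40) + (0)
Last nonzero remainder: -8w-40. Dividing through by -8 gives the monic gcd w+5.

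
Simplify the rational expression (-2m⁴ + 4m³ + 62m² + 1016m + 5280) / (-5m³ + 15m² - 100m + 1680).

Apply the Euclidean algorithm:
  -2m⁴ + 4m³ + 62m² + 1016m + 5280 = ((2/5)m + 2/5)(-5m³ + 15m² - 100m + 1680) + (96m² + 384m + 4608)
  -5m³ + 15m² - 100m + 1680 = (-(5/96)m + 35/96)(96m² + 384m + 4608) + (0)
Last nonzero remainder: 96m² + 384m + 4608. Dividing through by 96 gives the monic gcd m² + 4m + 48.
Cancel m² + 4m + 48 from numerator and denominator to get the reduced form.

(2m² - 12m - 110)/(5m - 35)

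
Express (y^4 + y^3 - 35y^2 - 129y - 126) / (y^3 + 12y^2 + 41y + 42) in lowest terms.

Apply the Euclidean algorithm:
  y^4 + y^3 - 35y^2 - 129y - 126 = (y - 11)(y^3 + 12y^2 + 41y + 42) + (56y^2 + 280y + 336)
  y^3 + 12y^2 + 41y + 42 = ((1/56)y + 1/8)(56y^2 + 280y + 336) + (0)
Last nonzero remainder: 56y^2 + 280y + 336. Dividing through by 56 gives the monic gcd y^2 + 5y + 6.
Cancel y^2 + 5y + 6 from numerator and denominator to get the reduced form.

(y^2 - 4y - 21)/(y + 7)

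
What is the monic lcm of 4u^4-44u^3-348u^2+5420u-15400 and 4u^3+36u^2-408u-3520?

By polynomial division,
  4u^4-44u^3-348u^2+5420u-15400 = (u-20)(4u^3+36u^2-408u-3520) + (780u^2+780u-85800)
  4u^3+36u^2-408u-3520 = ((1/195)u+8/195)(780u^2+780u-85800) + (0)
Last nonzero remainder: 780u^2+780u-85800. Dividing through by 780 gives the monic gcd u^2+u-110.
Then lcm(f, g) = f·g / gcd(f, g); expanding and making the result monic gives the answer.

u^5-3u^4-175u^3+659u^2+6990u-30800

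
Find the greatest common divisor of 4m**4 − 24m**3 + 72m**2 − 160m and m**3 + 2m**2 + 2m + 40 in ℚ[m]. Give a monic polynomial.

By polynomial division,
  4m**4 − 24m**3 + 72m**2 − 160m = (4m − 32)(m**3 + 2m**2 + 2m + 40) + (128m**2 − 256m + 1280)
  m**3 + 2m**2 + 2m + 40 = ((1/128)m + 1/32)(128m**2 − 256m + 1280) + (0)
Last nonzero remainder: 128m**2 − 256m + 1280. Dividing through by 128 gives the monic gcd m**2 − 2m + 10.

m**2 − 2m + 10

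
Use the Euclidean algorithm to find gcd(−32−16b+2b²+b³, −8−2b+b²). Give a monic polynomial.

Repeated division with remainder:
  b³+2b²−16b−32 = (b+4)(b²−2b−8) + (0)
The last nonzero remainder b²−2b−8 is already monic.

−8−2b+b²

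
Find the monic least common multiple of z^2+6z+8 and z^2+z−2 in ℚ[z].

Repeated division with remainder:
  z^2+6z+8 = (z^2+z−2) + (5z+10)
  z^2+z−2 = ((1/5)z−1/5)(5z+10) + (0)
Last nonzero remainder: 5z+10. Dividing through by 5 gives the monic gcd z+2.
Then lcm(f, g) = f·g / gcd(f, g); expanding and making the result monic gives the answer.

z^3+5z^2+2z−8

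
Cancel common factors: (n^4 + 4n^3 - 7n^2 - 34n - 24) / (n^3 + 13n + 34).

(n^3 + 2n^2 - 11n - 12)/(n^2 - 2n + 17)

Euclidean algorithm in ℚ[n]:
  n^4 + 4n^3 - 7n^2 - 34n - 24 = (n + 4)(n^3 + 13n + 34) + (-20n^2 - 120n - 160)
  n^3 + 13n + 34 = (-(1/20)n + 3/10)(-20n^2 - 120n - 160) + (41n + 82)
  -20n^2 - 120n - 160 = (-(20/41)n - 80/41)(41n + 82) + (0)
Last nonzero remainder: 41n + 82. Dividing through by 41 gives the monic gcd n + 2.
Cancel n + 2 from numerator and denominator to get the reduced form.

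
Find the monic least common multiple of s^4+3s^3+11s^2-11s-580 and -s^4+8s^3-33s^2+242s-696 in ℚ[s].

s^5-3s^4-7s^3-77s^2-514s+3480

Euclidean algorithm in ℚ[s]:
  s^4+3s^3+11s^2-11s-580 = (-1)(-s^4+8s^3-33s^2+242s-696) + (11s^3-22s^2+231s-1276)
  -s^4+8s^3-33s^2+242s-696 = (-(1/11)s+6/11)(11s^3-22s^2+231s-1276) + (0)
Last nonzero remainder: 11s^3-22s^2+231s-1276. Dividing through by 11 gives the monic gcd s^3-2s^2+21s-116.
Then lcm(f, g) = f·g / gcd(f, g); expanding and making the result monic gives the answer.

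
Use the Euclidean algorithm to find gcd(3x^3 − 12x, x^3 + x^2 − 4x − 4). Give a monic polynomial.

x^2 − 4

By polynomial division,
  3x^3 − 12x = (3)(x^3 + x^2 − 4x − 4) + (−3x^2 + 12)
  x^3 + x^2 − 4x − 4 = (−(1/3)x − 1/3)(−3x^2 + 12) + (0)
Last nonzero remainder: −3x^2 + 12. Dividing through by −3 gives the monic gcd x^2 − 4.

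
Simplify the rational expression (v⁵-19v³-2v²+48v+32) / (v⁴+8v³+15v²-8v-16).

(v³-5v²+2v+8)/(v²+3v-4)

Apply the Euclidean algorithm:
  v⁵-19v³-2v²+48v+32 = (v-8)(v⁴+8v³+15v²-8v-16) + (30v³+126v²-96)
  v⁴+8v³+15v²-8v-16 = ((1/30)v+19/150)(30v³+126v²-96) + (-(24/25)v²-(24/5)v-96/25)
  30v³+126v²-96 = (-(125/4)v+25)(-(24/25)v²-(24/5)v-96/25) + (0)
Last nonzero remainder: -(24/25)v²-(24/5)v-96/25. Dividing through by -24/25 gives the monic gcd v²+5v+4.
Cancel v²+5v+4 from numerator and denominator to get the reduced form.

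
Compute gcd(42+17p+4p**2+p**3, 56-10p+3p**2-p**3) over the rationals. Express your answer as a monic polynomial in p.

14+p+p**2

By polynomial division,
  p**3+4p**2+17p+42 = (-1)(-p**3+3p**2-10p+56) + (7p**2+7p+98)
  -p**3+3p**2-10p+56 = (-(1/7)p+4/7)(7p**2+7p+98) + (0)
Last nonzero remainder: 7p**2+7p+98. Dividing through by 7 gives the monic gcd p**2+p+14.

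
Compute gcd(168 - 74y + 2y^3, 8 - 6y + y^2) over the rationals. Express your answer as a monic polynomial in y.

-4 + y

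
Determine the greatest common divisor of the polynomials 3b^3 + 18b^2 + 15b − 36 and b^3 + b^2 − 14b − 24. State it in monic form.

b + 3

Euclidean algorithm in ℚ[b]:
  3b^3 + 18b^2 + 15b − 36 = (3)(b^3 + b^2 − 14b − 24) + (15b^2 + 57b + 36)
  b^3 + b^2 − 14b − 24 = ((1/15)b − 14/75)(15b^2 + 57b + 36) + (−(144/25)b − 432/25)
  15b^2 + 57b + 36 = (−(125/48)b − 25/12)(−(144/25)b − 432/25) + (0)
Last nonzero remainder: −(144/25)b − 432/25. Dividing through by −144/25 gives the monic gcd b + 3.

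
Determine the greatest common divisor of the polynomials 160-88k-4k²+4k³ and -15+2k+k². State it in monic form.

5+k

Repeated division with remainder:
  4k³-4k²-88k+160 = (4k-12)(k²+2k-15) + (-4k-20)
  k²+2k-15 = (-(1/4)k+3/4)(-4k-20) + (0)
Last nonzero remainder: -4k-20. Dividing through by -4 gives the monic gcd k+5.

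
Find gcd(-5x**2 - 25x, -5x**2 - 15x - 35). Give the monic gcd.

Repeated division with remainder:
  -5x**2 - 25x = (-5x**2 - 15x - 35) + (-10x + 35)
  -5x**2 - 15x - 35 = ((1/2)x + 13/4)(-10x + 35) + (-595/4)
  -10x + 35 = ((8/119)x - 4/17)(-595/4) + (0)
The last nonzero remainder is the constant -595/4, so the polynomials are coprime and gcd = 1.

1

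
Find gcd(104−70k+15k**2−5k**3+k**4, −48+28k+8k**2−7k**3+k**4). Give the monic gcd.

Repeated division with remainder:
  k**4−5k**3+15k**2−70k+104 = (k**4−7k**3+8k**2+28k−48) + (2k**3+7k**2−98k+152)
  k**4−7k**3+8k**2+28k−48 = ((1/2)k−21/4)(2k**3+7k**2−98k+152) + ((375/4)k**2−(1125/2)k+750)
  2k**3+7k**2−98k+152 = ((8/375)k+76/375)((375/4)k**2−(1125/2)k+750) + (0)
Last nonzero remainder: (375/4)k**2−(1125/2)k+750. Dividing through by 375/4 gives the monic gcd k**2−6k+8.

8−6k+k**2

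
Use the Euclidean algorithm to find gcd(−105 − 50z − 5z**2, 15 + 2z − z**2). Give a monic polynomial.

3 + z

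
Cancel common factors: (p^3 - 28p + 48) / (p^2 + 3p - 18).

(p^2 - 6p + 8)/(p - 3)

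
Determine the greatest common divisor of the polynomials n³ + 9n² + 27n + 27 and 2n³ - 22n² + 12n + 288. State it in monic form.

Apply the Euclidean algorithm:
  n³ + 9n² + 27n + 27 = (1/2)(2n³ - 22n² + 12n + 288) + (20n² + 21n - 117)
  2n³ - 22n² + 12n + 288 = ((1/10)n - 241/200)(20n² + 21n - 117) + ((9801/200)n + 29403/200)
  20n² + 21n - 117 = ((4000/9801)n - 2600/3267)((9801/200)n + 29403/200) + (0)
Last nonzero remainder: (9801/200)n + 29403/200. Dividing through by 9801/200 gives the monic gcd n + 3.

n + 3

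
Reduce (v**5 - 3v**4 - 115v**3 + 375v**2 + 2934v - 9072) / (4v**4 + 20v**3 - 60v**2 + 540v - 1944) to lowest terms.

Euclidean algorithm in ℚ[v]:
  v**5 - 3v**4 - 115v**3 + 375v**2 + 2934v - 9072 = ((1/4)v - 2)(4v**4 + 20v**3 - 60v**2 + 540v - 1944) + (-60v**3 + 120v**2 + 4500v - 12960)
  4v**4 + 20v**3 - 60v**2 + 540v - 1944 = (-(1/15)v - 7/15)(-60v**3 + 120v**2 + 4500v - 12960) + (296v**2 + 1776v - 7992)
  -60v**3 + 120v**2 + 4500v - 12960 = (-(15/74)v + 60/37)(296v**2 + 1776v - 7992) + (0)
Last nonzero remainder: 296v**2 + 1776v - 7992. Dividing through by 296 gives the monic gcd v**2 + 6v - 27.
Cancel v**2 + 6v - 27 from numerator and denominator to get the reduced form.

(v**3 - 9v**2 - 34v + 336)/(4v**2 - 4v + 72)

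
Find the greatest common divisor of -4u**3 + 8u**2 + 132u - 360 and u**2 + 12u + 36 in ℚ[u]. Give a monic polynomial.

Apply the Euclidean algorithm:
  -4u**3 + 8u**2 + 132u - 360 = (-4u + 56)(u**2 + 12u + 36) + (-396u - 2376)
  u**2 + 12u + 36 = (-(1/396)u - 1/66)(-396u - 2376) + (0)
Last nonzero remainder: -396u - 2376. Dividing through by -396 gives the monic gcd u + 6.

u + 6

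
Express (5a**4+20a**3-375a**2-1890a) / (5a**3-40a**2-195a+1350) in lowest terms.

Apply the Euclidean algorithm:
  5a**4+20a**3-375a**2-1890a = (a+12)(5a**3-40a**2-195a+1350) + (300a**2-900a-16200)
  5a**3-40a**2-195a+1350 = ((1/60)a-1/12)(300a**2-900a-16200) + (0)
Last nonzero remainder: 300a**2-900a-16200. Dividing through by 300 gives the monic gcd a**2-3a-54.
Cancel a**2-3a-54 from numerator and denominator to get the reduced form.

(a**2+7a)/(a-5)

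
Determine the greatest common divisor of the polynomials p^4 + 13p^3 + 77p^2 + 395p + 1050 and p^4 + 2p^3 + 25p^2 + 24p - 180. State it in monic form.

p^2 + p + 30

Repeated division with remainder:
  p^4 + 13p^3 + 77p^2 + 395p + 1050 = (p^4 + 2p^3 + 25p^2 + 24p - 180) + (11p^3 + 52p^2 + 371p + 1230)
  p^4 + 2p^3 + 25p^2 + 24p - 180 = ((1/11)p - 30/121)(11p^3 + 52p^2 + 371p + 1230) + ((504/121)p^2 + (504/121)p + 15120/121)
  11p^3 + 52p^2 + 371p + 1230 = ((1331/504)p + 4961/504)((504/121)p^2 + (504/121)p + 15120/121) + (0)
Last nonzero remainder: (504/121)p^2 + (504/121)p + 15120/121. Dividing through by 504/121 gives the monic gcd p^2 + p + 30.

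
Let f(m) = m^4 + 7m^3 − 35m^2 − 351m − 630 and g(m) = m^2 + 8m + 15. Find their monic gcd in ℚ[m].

m^2 + 8m + 15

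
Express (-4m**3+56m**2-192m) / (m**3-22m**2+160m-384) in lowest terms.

(-4m)/(m-8)

Apply the Euclidean algorithm:
  -4m**3+56m**2-192m = (-4)(m**3-22m**2+160m-384) + (-32m**2+448m-1536)
  m**3-22m**2+160m-384 = (-(1/32)m+1/4)(-32m**2+448m-1536) + (0)
Last nonzero remainder: -32m**2+448m-1536. Dividing through by -32 gives the monic gcd m**2-14m+48.
Cancel m**2-14m+48 from numerator and denominator to get the reduced form.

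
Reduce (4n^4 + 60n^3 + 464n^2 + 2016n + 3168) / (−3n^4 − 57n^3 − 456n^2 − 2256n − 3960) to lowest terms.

By polynomial division,
  4n^4 + 60n^3 + 464n^2 + 2016n + 3168 = (−4/3)(−3n^4 − 57n^3 − 456n^2 − 2256n − 3960) + (−16n^3 − 144n^2 − 992n − 2112)
  −3n^4 − 57n^3 − 456n^2 − 2256n − 3960 = ((3/16)n + 15/8)(−16n^3 − 144n^2 − 992n − 2112) + (0)
Last nonzero remainder: −16n^3 − 144n^2 − 992n − 2112. Dividing through by −16 gives the monic gcd n^3 + 9n^2 + 62n + 132.
Cancel n^3 + 9n^2 + 62n + 132 from numerator and denominator to get the reduced form.

(−4n − 24)/(3n + 30)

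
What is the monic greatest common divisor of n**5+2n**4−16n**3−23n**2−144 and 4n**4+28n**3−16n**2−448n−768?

Repeated division with remainder:
  n**5+2n**4−16n**3−23n**2−144 = ((1/4)n−5/4)(4n**4+28n**3−16n**2−448n−768) + (23n**3+69n**2−368n−1104)
  4n**4+28n**3−16n**2−448n−768 = ((4/23)n+16/23)(23n**3+69n**2−368n−1104) + (0)
Last nonzero remainder: 23n**3+69n**2−368n−1104. Dividing through by 23 gives the monic gcd n**3+3n**2−16n−48.

n**3+3n**2−16n−48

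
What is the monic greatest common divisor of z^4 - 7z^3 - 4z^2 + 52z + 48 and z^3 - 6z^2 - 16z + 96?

Apply the Euclidean algorithm:
  z^4 - 7z^3 - 4z^2 + 52z + 48 = (z - 1)(z^3 - 6z^2 - 16z + 96) + (6z^2 - 60z + 144)
  z^3 - 6z^2 - 16z + 96 = ((1/6)z + 2/3)(6z^2 - 60z + 144) + (0)
Last nonzero remainder: 6z^2 - 60z + 144. Dividing through by 6 gives the monic gcd z^2 - 10z + 24.

z^2 - 10z + 24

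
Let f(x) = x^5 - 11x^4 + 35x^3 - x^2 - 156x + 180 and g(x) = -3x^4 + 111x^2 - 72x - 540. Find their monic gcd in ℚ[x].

Repeated division with remainder:
  x^5 - 11x^4 + 35x^3 - x^2 - 156x + 180 = (-(1/3)x + 11/3)(-3x^4 + 111x^2 - 72x - 540) + (72x^3 - 432x^2 - 72x + 2160)
  -3x^4 + 111x^2 - 72x - 540 = (-(1/24)x - 1/4)(72x^3 - 432x^2 - 72x + 2160) + (0)
Last nonzero remainder: 72x^3 - 432x^2 - 72x + 2160. Dividing through by 72 gives the monic gcd x^3 - 6x^2 - x + 30.

x^3 - 6x^2 - x + 30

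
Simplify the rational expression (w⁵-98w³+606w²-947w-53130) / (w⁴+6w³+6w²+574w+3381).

(w²+w-110)/(w+7)

By polynomial division,
  w⁵-98w³+606w²-947w-53130 = (w-6)(w⁴+6w³+6w²+574w+3381) + (-68w³+68w²-884w-32844)
  w⁴+6w³+6w²+574w+3381 = (-(1/68)w-7/68)(-68w³+68w²-884w-32844) + (0)
Last nonzero remainder: -68w³+68w²-884w-32844. Dividing through by -68 gives the monic gcd w³-w²+13w+483.
Cancel w³-w²+13w+483 from numerator and denominator to get the reduced form.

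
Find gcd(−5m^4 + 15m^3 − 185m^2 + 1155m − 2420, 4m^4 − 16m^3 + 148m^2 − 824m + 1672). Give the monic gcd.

m^2 − 6m + 11

Repeated division with remainder:
  −5m^4 + 15m^3 − 185m^2 + 1155m − 2420 = (−5/4)(4m^4 − 16m^3 + 148m^2 − 824m + 1672) + (−5m^3 + 125m − 330)
  4m^4 − 16m^3 + 148m^2 − 824m + 1672 = (−(4/5)m + 16/5)(−5m^3 + 125m − 330) + (248m^2 − 1488m + 2728)
  −5m^3 + 125m − 330 = (−(5/248)m − 15/124)(248m^2 − 1488m + 2728) + (0)
Last nonzero remainder: 248m^2 − 1488m + 2728. Dividing through by 248 gives the monic gcd m^2 − 6m + 11.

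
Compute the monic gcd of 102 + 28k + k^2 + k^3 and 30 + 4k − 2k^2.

3 + k

Repeated division with remainder:
  k^3 + k^2 + 28k + 102 = (−(1/2)k − 3/2)(−2k^2 + 4k + 30) + (49k + 147)
  −2k^2 + 4k + 30 = (−(2/49)k + 10/49)(49k + 147) + (0)
Last nonzero remainder: 49k + 147. Dividing through by 49 gives the monic gcd k + 3.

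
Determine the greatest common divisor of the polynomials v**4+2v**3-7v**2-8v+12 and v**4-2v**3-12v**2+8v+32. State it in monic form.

v**2-4

Apply the Euclidean algorithm:
  v**4+2v**3-7v**2-8v+12 = (v**4-2v**3-12v**2+8v+32) + (4v**3+5v**2-16v-20)
  v**4-2v**3-12v**2+8v+32 = ((1/4)v-13/16)(4v**3+5v**2-16v-20) + (-(63/16)v**2+63/4)
  4v**3+5v**2-16v-20 = (-(64/63)v-80/63)(-(63/16)v**2+63/4) + (0)
Last nonzero remainder: -(63/16)v**2+63/4. Dividing through by -63/16 gives the monic gcd v**2-4.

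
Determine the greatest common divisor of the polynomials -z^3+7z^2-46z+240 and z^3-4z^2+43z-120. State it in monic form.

Repeated division with remainder:
  -z^3+7z^2-46z+240 = (-1)(z^3-4z^2+43z-120) + (3z^2-3z+120)
  z^3-4z^2+43z-120 = ((1/3)z-1)(3z^2-3z+120) + (0)
Last nonzero remainder: 3z^2-3z+120. Dividing through by 3 gives the monic gcd z^2-z+40.

z^2-z+40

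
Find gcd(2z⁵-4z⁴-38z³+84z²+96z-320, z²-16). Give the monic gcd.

z²-16

Euclidean algorithm in ℚ[z]:
  2z⁵-4z⁴-38z³+84z²+96z-320 = (2z³-4z²-6z+20)(z²-16) + (0)
The last nonzero remainder z²-16 is already monic.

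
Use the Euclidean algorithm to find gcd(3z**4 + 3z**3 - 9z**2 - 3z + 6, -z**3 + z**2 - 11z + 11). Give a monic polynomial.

z - 1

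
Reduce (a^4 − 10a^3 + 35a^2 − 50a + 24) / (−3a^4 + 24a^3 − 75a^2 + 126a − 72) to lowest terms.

Apply the Euclidean algorithm:
  a^4 − 10a^3 + 35a^2 − 50a + 24 = (−1/3)(−3a^4 + 24a^3 − 75a^2 + 126a − 72) + (−2a^3 + 10a^2 − 8a)
  −3a^4 + 24a^3 − 75a^2 + 126a − 72 = ((3/2)a − 9/2)(−2a^3 + 10a^2 − 8a) + (−18a^2 + 90a − 72)
  −2a^3 + 10a^2 − 8a = ((1/9)a)(−18a^2 + 90a − 72) + (0)
Last nonzero remainder: −18a^2 + 90a − 72. Dividing through by −18 gives the monic gcd a^2 − 5a + 4.
Cancel a^2 − 5a + 4 from numerator and denominator to get the reduced form.

(−a^2 + 5a − 6)/(3a^2 − 9a + 18)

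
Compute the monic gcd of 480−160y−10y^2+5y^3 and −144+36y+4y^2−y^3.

−24+2y+y^2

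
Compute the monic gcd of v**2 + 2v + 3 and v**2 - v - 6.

1

Repeated division with remainder:
  v**2 + 2v + 3 = (v**2 - v - 6) + (3v + 9)
  v**2 - v - 6 = ((1/3)v - 4/3)(3v + 9) + (6)
  3v + 9 = ((1/2)v + 3/2)(6) + (0)
The last nonzero remainder is the constant 6, so the polynomials are coprime and gcd = 1.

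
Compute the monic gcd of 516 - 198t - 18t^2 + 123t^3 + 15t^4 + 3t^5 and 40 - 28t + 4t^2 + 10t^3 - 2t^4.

Euclidean algorithm in ℚ[t]:
  3t^5 + 15t^4 + 123t^3 - 18t^2 - 198t + 516 = (-(3/2)t - 15)(-2t^4 + 10t^3 + 4t^2 - 28t + 40) + (279t^3 - 558t + 1116)
  -2t^4 + 10t^3 + 4t^2 - 28t + 40 = (-(2/279)t + 10/279)(279t^3 - 558t + 1116) + (0)
Last nonzero remainder: 279t^3 - 558t + 1116. Dividing through by 279 gives the monic gcd t^3 - 2t + 4.

4 - 2t + t^3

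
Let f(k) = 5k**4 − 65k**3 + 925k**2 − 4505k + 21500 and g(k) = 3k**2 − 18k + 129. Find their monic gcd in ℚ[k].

k**2 − 6k + 43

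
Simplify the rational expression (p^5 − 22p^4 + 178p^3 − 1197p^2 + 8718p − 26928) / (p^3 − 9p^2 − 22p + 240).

Apply the Euclidean algorithm:
  p^5 − 22p^4 + 178p^3 − 1197p^2 + 8718p − 26928 = (p^2 − 13p + 83)(p^3 − 9p^2 − 22p + 240) + (−976p^2 + 13664p − 46848)
  p^3 − 9p^2 − 22p + 240 = (−(1/976)p − 5/976)(−976p^2 + 13664p − 46848) + (0)
Last nonzero remainder: −976p^2 + 13664p − 46848. Dividing through by −976 gives the monic gcd p^2 − 14p + 48.
Cancel p^2 − 14p + 48 from numerator and denominator to get the reduced form.

(p^3 − 8p^2 + 18p − 561)/(p + 5)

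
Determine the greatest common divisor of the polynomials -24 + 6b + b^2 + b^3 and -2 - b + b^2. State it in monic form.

-2 + b

By polynomial division,
  b^3 + b^2 + 6b - 24 = (b + 2)(b^2 - b - 2) + (10b - 20)
  b^2 - b - 2 = ((1/10)b + 1/10)(10b - 20) + (0)
Last nonzero remainder: 10b - 20. Dividing through by 10 gives the monic gcd b - 2.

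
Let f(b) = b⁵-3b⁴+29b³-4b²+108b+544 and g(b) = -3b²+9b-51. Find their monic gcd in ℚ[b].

b²-3b+17

Apply the Euclidean algorithm:
  b⁵-3b⁴+29b³-4b²+108b+544 = (-(1/3)b³-4b-32/3)(-3b²+9b-51) + (0)
Last nonzero remainder: -3b²+9b-51. Dividing through by -3 gives the monic gcd b²-3b+17.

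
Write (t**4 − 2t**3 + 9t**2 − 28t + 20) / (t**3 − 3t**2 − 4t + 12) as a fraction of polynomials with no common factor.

Apply the Euclidean algorithm:
  t**4 − 2t**3 + 9t**2 − 28t + 20 = (t + 1)(t**3 − 3t**2 − 4t + 12) + (16t**2 − 36t + 8)
  t**3 − 3t**2 − 4t + 12 = ((1/16)t − 3/64)(16t**2 − 36t + 8) + (−(99/16)t + 99/8)
  16t**2 − 36t + 8 = (−(256/99)t + 64/99)(−(99/16)t + 99/8) + (0)
Last nonzero remainder: −(99/16)t + 99/8. Dividing through by −99/16 gives the monic gcd t − 2.
Cancel t − 2 from numerator and denominator to get the reduced form.

(t**3 + 9t − 10)/(t**2 − t − 6)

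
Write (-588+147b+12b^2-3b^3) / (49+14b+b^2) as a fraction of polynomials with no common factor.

(-84+33b-3b^2)/(7+b)

Apply the Euclidean algorithm:
  -3b^3+12b^2+147b-588 = (-3b+54)(b^2+14b+49) + (-462b-3234)
  b^2+14b+49 = (-(1/462)b-1/66)(-462b-3234) + (0)
Last nonzero remainder: -462b-3234. Dividing through by -462 gives the monic gcd b+7.
Cancel b+7 from numerator and denominator to get the reduced form.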